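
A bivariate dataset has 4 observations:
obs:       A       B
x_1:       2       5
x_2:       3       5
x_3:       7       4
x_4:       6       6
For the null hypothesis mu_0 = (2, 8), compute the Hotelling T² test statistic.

Step 1 — sample mean vector:
  mean(A) = (2 + 3 + 7 + 6) / 4 = 18/4 = 4.5
  mean(B) = (5 + 5 + 4 + 6) / 4 = 20/4 = 5
  x̄ = (4.5, 5),  deviation x̄ - mu_0 = (4.5, 5) - (2, 8) = (2.5, -3).

Step 2 — sample covariance matrix, S[i,j] = (1/(n-1)) · Σ_k (x_{k,i} - mean_i) · (x_{k,j} - mean_j), divisor n-1 = 3:
  S[A,A] = ((-2.5)·(-2.5) + (-1.5)·(-1.5) + (2.5)·(2.5) + (1.5)·(1.5)) / 3 = 17/3 = 5.6667
  S[A,B] = ((-2.5)·(0) + (-1.5)·(0) + (2.5)·(-1) + (1.5)·(1)) / 3 = -1/3 = -0.3333
  S[B,B] = ((0)·(0) + (0)·(0) + (-1)·(-1) + (1)·(1)) / 3 = 2/3 = 0.6667
  S = [[5.6667, -0.3333],
 [-0.3333, 0.6667]].

Step 3 — invert S. det(S) = 5.6667·0.6667 - (-0.3333)² = 3.6667.
  S^{-1} = (1/det) · [[d, -b], [-b, a]] = [[0.1818, 0.0909],
 [0.0909, 1.5455]].

Step 4 — quadratic form (x̄ - mu_0)^T · S^{-1} · (x̄ - mu_0):
  S^{-1} · (x̄ - mu_0) = (0.1818, -4.4091),
  (x̄ - mu_0)^T · [...] = (2.5)·(0.1818) + (-3)·(-4.4091) = 13.6818.

Step 5 — scale by n: T² = 4 · 13.6818 = 54.7273.

T² ≈ 54.7273


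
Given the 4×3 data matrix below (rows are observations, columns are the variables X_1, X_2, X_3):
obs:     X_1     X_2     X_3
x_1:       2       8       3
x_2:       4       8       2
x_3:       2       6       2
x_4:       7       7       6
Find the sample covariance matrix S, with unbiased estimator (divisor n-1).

Step 1 — column means:
  mean(X_1) = (2 + 4 + 2 + 7) / 4 = 15/4 = 3.75
  mean(X_2) = (8 + 8 + 6 + 7) / 4 = 29/4 = 7.25
  mean(X_3) = (3 + 2 + 2 + 6) / 4 = 13/4 = 3.25

Step 2 — sample covariance S[i,j] = (1/(n-1)) · Σ_k (x_{k,i} - mean_i) · (x_{k,j} - mean_j), with n-1 = 3.
  S[X_1,X_1] = ((-1.75)·(-1.75) + (0.25)·(0.25) + (-1.75)·(-1.75) + (3.25)·(3.25)) / 3 = 16.75/3 = 5.5833
  S[X_1,X_2] = ((-1.75)·(0.75) + (0.25)·(0.75) + (-1.75)·(-1.25) + (3.25)·(-0.25)) / 3 = 0.25/3 = 0.0833
  S[X_1,X_3] = ((-1.75)·(-0.25) + (0.25)·(-1.25) + (-1.75)·(-1.25) + (3.25)·(2.75)) / 3 = 11.25/3 = 3.75
  S[X_2,X_2] = ((0.75)·(0.75) + (0.75)·(0.75) + (-1.25)·(-1.25) + (-0.25)·(-0.25)) / 3 = 2.75/3 = 0.9167
  S[X_2,X_3] = ((0.75)·(-0.25) + (0.75)·(-1.25) + (-1.25)·(-1.25) + (-0.25)·(2.75)) / 3 = -0.25/3 = -0.0833
  S[X_3,X_3] = ((-0.25)·(-0.25) + (-1.25)·(-1.25) + (-1.25)·(-1.25) + (2.75)·(2.75)) / 3 = 10.75/3 = 3.5833

S is symmetric (S[j,i] = S[i,j]). Assembling:

S = [[5.5833, 0.0833, 3.75],
 [0.0833, 0.9167, -0.0833],
 [3.75, -0.0833, 3.5833]]


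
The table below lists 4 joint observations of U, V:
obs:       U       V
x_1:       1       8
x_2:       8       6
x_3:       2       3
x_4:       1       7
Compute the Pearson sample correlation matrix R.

Step 1 — column means:
  mean(U) = (1 + 8 + 2 + 1) / 4 = 12/4 = 3
  mean(V) = (8 + 6 + 3 + 7) / 4 = 24/4 = 6

Step 2 — sample variances and covariances s[i,j] = (1/(n-1)) · Σ_k (x_{k,i} - mean_i) · (x_{k,j} - mean_j), with n-1 = 3:
  s[U,U] = ((-2)·(-2) + (5)·(5) + (-1)·(-1) + (-2)·(-2)) / 3 = 34/3 = 11.3333
  s[U,V] = ((-2)·(2) + (5)·(0) + (-1)·(-3) + (-2)·(1)) / 3 = -3/3 = -1
  s[V,V] = ((2)·(2) + (0)·(0) + (-3)·(-3) + (1)·(1)) / 3 = 14/3 = 4.6667
  Sample standard deviations s_i = √(s[i,i]):
  s(U) = √(11.3333) = 3.3665
  s(V) = √(4.6667) = 2.1602

Step 3 — r_{ij} = s_{ij} / (s_i · s_j):
  r[U,U] = 1 (diagonal).
  r[U,V] = -1 / (3.3665 · 2.1602) = -1 / 7.2725 = -0.1375
  r[V,V] = 1 (diagonal).

R is symmetric with unit diagonal. Assembling:

R = [[1, -0.1375],
 [-0.1375, 1]]


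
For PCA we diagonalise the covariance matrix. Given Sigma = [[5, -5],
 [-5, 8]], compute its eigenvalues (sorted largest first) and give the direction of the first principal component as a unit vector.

Step 1 — characteristic polynomial of 2×2 Sigma:
  det(Sigma - λI) = λ² - trace · λ + det = 0.
  trace = 5 + 8 = 13, det = 5·8 - (-5)² = 15.
Step 2 — discriminant:
  Δ = trace² - 4·det = 169 - 60 = 109.
Step 3 — eigenvalues:
  λ = (trace ± √Δ)/2 = (13 ± 10.4403)/2,
  λ_1 = 11.7202,  λ_2 = 1.2798.

Step 4 — unit eigenvector for λ_1: solve (Sigma - λ_1 I)v = 0. First row:
  (5 - 11.7202)·v_x + (-5)·v_y = 0, i.e. (-6.7202)·v_x + (-5)·v_y = 0,
  so v ∝ (b, λ_1 - a) = (-5, 6.7202); multiply by -1 so the first entry is positive: u = (5, -6.7202).
  ||u|| = √((5)² + (-6.7202)²) = √(70.1605) ≈ 8.3762,
  v_1 = u/||u|| ≈ (0.5969, -0.8023) (||v_1|| = 1).

λ_1 = 11.7202,  λ_2 = 1.2798;  v_1 ≈ (0.5969, -0.8023)


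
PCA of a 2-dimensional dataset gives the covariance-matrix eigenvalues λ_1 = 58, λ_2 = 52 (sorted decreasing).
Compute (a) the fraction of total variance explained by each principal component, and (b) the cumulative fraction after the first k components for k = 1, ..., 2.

Step 1 — total variance = trace(Sigma) = Σ λ_i = 58 + 52 = 110.

Step 2 — fraction explained by component i = λ_i / Σ λ:
  PC1: 58/110 = 0.5273
  PC2: 52/110 = 0.4727

Step 3 — cumulative fraction after k components = (λ_1 + ... + λ_k) / Σ λ:
  k = 1: 58/110 = 0.5273
  k = 2: (58 + 52)/110 = 110/110 = 1

Summary (fraction, with percent):

explained: PC1 0.5273 (52.73%), PC2 0.4727 (47.27%);  cumulative: 0.5273, 1


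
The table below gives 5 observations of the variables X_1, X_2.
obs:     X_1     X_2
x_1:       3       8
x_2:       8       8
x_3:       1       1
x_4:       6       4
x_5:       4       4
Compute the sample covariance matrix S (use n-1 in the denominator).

Step 1 — column means:
  mean(X_1) = (3 + 8 + 1 + 6 + 4) / 5 = 22/5 = 4.4
  mean(X_2) = (8 + 8 + 1 + 4 + 4) / 5 = 25/5 = 5

Step 2 — sample covariance S[i,j] = (1/(n-1)) · Σ_k (x_{k,i} - mean_i) · (x_{k,j} - mean_j), with n-1 = 4.
  S[X_1,X_1] = ((-1.4)·(-1.4) + (3.6)·(3.6) + (-3.4)·(-3.4) + (1.6)·(1.6) + (-0.4)·(-0.4)) / 4 = 29.2/4 = 7.3
  S[X_1,X_2] = ((-1.4)·(3) + (3.6)·(3) + (-3.4)·(-4) + (1.6)·(-1) + (-0.4)·(-1)) / 4 = 19/4 = 4.75
  S[X_2,X_2] = ((3)·(3) + (3)·(3) + (-4)·(-4) + (-1)·(-1) + (-1)·(-1)) / 4 = 36/4 = 9

S is symmetric (S[j,i] = S[i,j]). Assembling:

S = [[7.3, 4.75],
 [4.75, 9]]


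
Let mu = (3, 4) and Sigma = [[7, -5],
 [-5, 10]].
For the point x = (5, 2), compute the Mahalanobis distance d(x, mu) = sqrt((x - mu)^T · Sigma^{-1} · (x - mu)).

Step 1 — centre the observation: (x - mu) = (2, -2).

Step 2 — invert Sigma. det(Sigma) = 7·10 - (-5)² = 45.
  Sigma^{-1} = (1/det) · [[d, -b], [-b, a]] = [[0.2222, 0.1111],
 [0.1111, 0.1556]].

Step 3 — form the quadratic (x - mu)^T · Sigma^{-1} · (x - mu):
  Sigma^{-1} · (x - mu) = (0.2222, -0.0889).
  (x - mu)^T · [Sigma^{-1} · (x - mu)] = (2)·(0.2222) + (-2)·(-0.0889) = 0.6222.

Step 4 — take square root: d = √(0.6222) ≈ 0.7888.

d(x, mu) = √(0.6222) ≈ 0.7888


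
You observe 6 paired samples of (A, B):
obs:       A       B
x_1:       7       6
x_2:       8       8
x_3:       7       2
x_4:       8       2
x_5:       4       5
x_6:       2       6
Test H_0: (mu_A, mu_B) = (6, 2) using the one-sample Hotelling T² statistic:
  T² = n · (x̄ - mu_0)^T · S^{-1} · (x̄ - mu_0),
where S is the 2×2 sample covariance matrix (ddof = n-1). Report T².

Step 1 — sample mean vector:
  mean(A) = (7 + 8 + 7 + 8 + 4 + 2) / 6 = 36/6 = 6
  mean(B) = (6 + 8 + 2 + 2 + 5 + 6) / 6 = 29/6 = 4.8333
  x̄ = (6, 4.8333),  deviation x̄ - mu_0 = (6, 4.8333) - (6, 2) = (0, 2.8333).

Step 2 — sample covariance matrix, S[i,j] = (1/(n-1)) · Σ_k (x_{k,i} - mean_i) · (x_{k,j} - mean_j), divisor n-1 = 5:
  S[A,A] = ((1)·(1) + (2)·(2) + (1)·(1) + (2)·(2) + (-2)·(-2) + (-4)·(-4)) / 5 = 30/5 = 6
  S[A,B] = ((1)·(1.1667) + (2)·(3.1667) + (1)·(-2.8333) + (2)·(-2.8333) + (-2)·(0.1667) + (-4)·(1.1667)) / 5 = -6/5 = -1.2
  S[B,B] = ((1.1667)·(1.1667) + (3.1667)·(3.1667) + (-2.8333)·(-2.8333) + (-2.8333)·(-2.8333) + (0.1667)·(0.1667) + (1.1667)·(1.1667)) / 5 = 28.8333/5 = 5.7667
  S = [[6, -1.2],
 [-1.2, 5.7667]].

Step 3 — invert S. det(S) = 6·5.7667 - (-1.2)² = 33.16.
  S^{-1} = (1/det) · [[d, -b], [-b, a]] = [[0.1739, 0.0362],
 [0.0362, 0.1809]].

Step 4 — quadratic form (x̄ - mu_0)^T · S^{-1} · (x̄ - mu_0):
  S^{-1} · (x̄ - mu_0) = (0.1025, 0.5127),
  (x̄ - mu_0)^T · [...] = (0)·(0.1025) + (2.8333)·(0.5127) = 1.4526.

Step 5 — scale by n: T² = 6 · 1.4526 = 8.7153.

T² ≈ 8.7153


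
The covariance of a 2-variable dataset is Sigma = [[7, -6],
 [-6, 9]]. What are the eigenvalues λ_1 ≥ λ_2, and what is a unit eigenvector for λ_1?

Step 1 — characteristic polynomial of 2×2 Sigma:
  det(Sigma - λI) = λ² - trace · λ + det = 0.
  trace = 7 + 9 = 16, det = 7·9 - (-6)² = 27.
Step 2 — discriminant:
  Δ = trace² - 4·det = 256 - 108 = 148.
Step 3 — eigenvalues:
  λ = (trace ± √Δ)/2 = (16 ± 12.1655)/2,
  λ_1 = 14.0828,  λ_2 = 1.9172.

Step 4 — unit eigenvector for λ_1: solve (Sigma - λ_1 I)v = 0. First row:
  (7 - 14.0828)·v_x + (-6)·v_y = 0, i.e. (-7.0828)·v_x + (-6)·v_y = 0,
  so v ∝ (b, λ_1 - a) = (-6, 7.0828); multiply by -1 so the first entry is positive: u = (6, -7.0828).
  ||u|| = √((6)² + (-7.0828)²) = √(86.1655) ≈ 9.2825,
  v_1 = u/||u|| ≈ (0.6464, -0.763) (||v_1|| = 1).

λ_1 = 14.0828,  λ_2 = 1.9172;  v_1 ≈ (0.6464, -0.763)


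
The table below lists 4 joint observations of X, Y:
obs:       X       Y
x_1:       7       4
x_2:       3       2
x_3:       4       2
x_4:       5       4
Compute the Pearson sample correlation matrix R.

Step 1 — column means:
  mean(X) = (7 + 3 + 4 + 5) / 4 = 19/4 = 4.75
  mean(Y) = (4 + 2 + 2 + 4) / 4 = 12/4 = 3

Step 2 — sample variances and covariances s[i,j] = (1/(n-1)) · Σ_k (x_{k,i} - mean_i) · (x_{k,j} - mean_j), with n-1 = 3:
  s[X,X] = ((2.25)·(2.25) + (-1.75)·(-1.75) + (-0.75)·(-0.75) + (0.25)·(0.25)) / 3 = 8.75/3 = 2.9167
  s[X,Y] = ((2.25)·(1) + (-1.75)·(-1) + (-0.75)·(-1) + (0.25)·(1)) / 3 = 5/3 = 1.6667
  s[Y,Y] = ((1)·(1) + (-1)·(-1) + (-1)·(-1) + (1)·(1)) / 3 = 4/3 = 1.3333
  Sample standard deviations s_i = √(s[i,i]):
  s(X) = √(2.9167) = 1.7078
  s(Y) = √(1.3333) = 1.1547

Step 3 — r_{ij} = s_{ij} / (s_i · s_j):
  r[X,X] = 1 (diagonal).
  r[X,Y] = 1.6667 / (1.7078 · 1.1547) = 1.6667 / 1.972 = 0.8452
  r[Y,Y] = 1 (diagonal).

R is symmetric with unit diagonal. Assembling:

R = [[1, 0.8452],
 [0.8452, 1]]


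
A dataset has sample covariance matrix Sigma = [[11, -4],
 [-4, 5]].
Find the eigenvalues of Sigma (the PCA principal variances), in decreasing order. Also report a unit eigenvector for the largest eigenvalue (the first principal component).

Step 1 — characteristic polynomial of 2×2 Sigma:
  det(Sigma - λI) = λ² - trace · λ + det = 0.
  trace = 11 + 5 = 16, det = 11·5 - (-4)² = 39.
Step 2 — discriminant:
  Δ = trace² - 4·det = 256 - 156 = 100.
Step 3 — eigenvalues:
  λ = (trace ± √Δ)/2 = (16 ± 10)/2,
  λ_1 = 13,  λ_2 = 3.

Step 4 — unit eigenvector for λ_1: solve (Sigma - λ_1 I)v = 0. First row:
  (11 - 13)·v_x + (-4)·v_y = 0, i.e. (-2)·v_x + (-4)·v_y = 0,
  so v ∝ (b, λ_1 - a) = (-4, 2); multiply by -1 so the first entry is positive: u = (4, -2).
  ||u|| = √((4)² + (-2)²) = √(20) ≈ 4.4721,
  v_1 = u/||u|| ≈ (0.8944, -0.4472) (||v_1|| = 1).

λ_1 = 13,  λ_2 = 3;  v_1 ≈ (0.8944, -0.4472)


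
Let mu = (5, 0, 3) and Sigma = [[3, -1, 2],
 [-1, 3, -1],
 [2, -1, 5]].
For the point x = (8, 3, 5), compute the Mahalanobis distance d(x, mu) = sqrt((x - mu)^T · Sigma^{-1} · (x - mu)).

Step 1 — centre the observation: (x - mu) = (3, 3, 2).

Step 2 — invert Sigma (cofactor / det for 3×3, or solve directly):
  Sigma^{-1} = [[0.4828, 0.1034, -0.1724],
 [0.1034, 0.3793, 0.0345],
 [-0.1724, 0.0345, 0.2759]].

Step 3 — form the quadratic (x - mu)^T · Sigma^{-1} · (x - mu):
  Sigma^{-1} · (x - mu) = (1.4138, 1.5172, 0.1379).
  (x - mu)^T · [Sigma^{-1} · (x - mu)] = (3)·(1.4138) + (3)·(1.5172) + (2)·(0.1379) = 9.069.

Step 4 — take square root: d = √(9.069) ≈ 3.0115.

d(x, mu) = √(9.069) ≈ 3.0115


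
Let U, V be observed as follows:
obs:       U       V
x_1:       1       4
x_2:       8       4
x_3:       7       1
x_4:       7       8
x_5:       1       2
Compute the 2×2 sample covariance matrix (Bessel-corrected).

Step 1 — column means:
  mean(U) = (1 + 8 + 7 + 7 + 1) / 5 = 24/5 = 4.8
  mean(V) = (4 + 4 + 1 + 8 + 2) / 5 = 19/5 = 3.8

Step 2 — sample covariance S[i,j] = (1/(n-1)) · Σ_k (x_{k,i} - mean_i) · (x_{k,j} - mean_j), with n-1 = 4.
  S[U,U] = ((-3.8)·(-3.8) + (3.2)·(3.2) + (2.2)·(2.2) + (2.2)·(2.2) + (-3.8)·(-3.8)) / 4 = 48.8/4 = 12.2
  S[U,V] = ((-3.8)·(0.2) + (3.2)·(0.2) + (2.2)·(-2.8) + (2.2)·(4.2) + (-3.8)·(-1.8)) / 4 = 9.8/4 = 2.45
  S[V,V] = ((0.2)·(0.2) + (0.2)·(0.2) + (-2.8)·(-2.8) + (4.2)·(4.2) + (-1.8)·(-1.8)) / 4 = 28.8/4 = 7.2

S is symmetric (S[j,i] = S[i,j]). Assembling:

S = [[12.2, 2.45],
 [2.45, 7.2]]


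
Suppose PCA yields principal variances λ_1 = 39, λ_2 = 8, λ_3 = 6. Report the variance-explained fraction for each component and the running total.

Step 1 — total variance = trace(Sigma) = Σ λ_i = 39 + 8 + 6 = 53.

Step 2 — fraction explained by component i = λ_i / Σ λ:
  PC1: 39/53 = 0.7358
  PC2: 8/53 = 0.1509
  PC3: 6/53 = 0.1132

Step 3 — cumulative fraction after k components = (λ_1 + ... + λ_k) / Σ λ:
  k = 1: 39/53 = 0.7358
  k = 2: (39 + 8)/53 = 47/53 = 0.8868
  k = 3: (39 + 8 + 6)/53 = 53/53 = 1

Summary (fraction, with percent):

explained: PC1 0.7358 (73.58%), PC2 0.1509 (15.09%), PC3 0.1132 (11.32%);  cumulative: 0.7358, 0.8868, 1


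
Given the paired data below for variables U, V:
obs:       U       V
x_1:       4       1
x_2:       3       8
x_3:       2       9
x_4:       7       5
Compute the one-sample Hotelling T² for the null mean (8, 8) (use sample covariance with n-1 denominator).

Step 1 — sample mean vector:
  mean(U) = (4 + 3 + 2 + 7) / 4 = 16/4 = 4
  mean(V) = (1 + 8 + 9 + 5) / 4 = 23/4 = 5.75
  x̄ = (4, 5.75),  deviation x̄ - mu_0 = (4, 5.75) - (8, 8) = (-4, -2.25).

Step 2 — sample covariance matrix, S[i,j] = (1/(n-1)) · Σ_k (x_{k,i} - mean_i) · (x_{k,j} - mean_j), divisor n-1 = 3:
  S[U,U] = ((0)·(0) + (-1)·(-1) + (-2)·(-2) + (3)·(3)) / 3 = 14/3 = 4.6667
  S[U,V] = ((0)·(-4.75) + (-1)·(2.25) + (-2)·(3.25) + (3)·(-0.75)) / 3 = -11/3 = -3.6667
  S[V,V] = ((-4.75)·(-4.75) + (2.25)·(2.25) + (3.25)·(3.25) + (-0.75)·(-0.75)) / 3 = 38.75/3 = 12.9167
  S = [[4.6667, -3.6667],
 [-3.6667, 12.9167]].

Step 3 — invert S. det(S) = 4.6667·12.9167 - (-3.6667)² = 46.8333.
  S^{-1} = (1/det) · [[d, -b], [-b, a]] = [[0.2758, 0.0783],
 [0.0783, 0.0996]].

Step 4 — quadratic form (x̄ - mu_0)^T · S^{-1} · (x̄ - mu_0):
  S^{-1} · (x̄ - mu_0) = (-1.2794, -0.5374),
  (x̄ - mu_0)^T · [...] = (-4)·(-1.2794) + (-2.25)·(-0.5374) = 6.3265.

Step 5 — scale by n: T² = 4 · 6.3265 = 25.306.

T² ≈ 25.306


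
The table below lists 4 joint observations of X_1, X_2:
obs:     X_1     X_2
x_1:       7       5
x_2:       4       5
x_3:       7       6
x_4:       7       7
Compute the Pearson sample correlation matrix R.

Step 1 — column means:
  mean(X_1) = (7 + 4 + 7 + 7) / 4 = 25/4 = 6.25
  mean(X_2) = (5 + 5 + 6 + 7) / 4 = 23/4 = 5.75

Step 2 — sample variances and covariances s[i,j] = (1/(n-1)) · Σ_k (x_{k,i} - mean_i) · (x_{k,j} - mean_j), with n-1 = 3:
  s[X_1,X_1] = ((0.75)·(0.75) + (-2.25)·(-2.25) + (0.75)·(0.75) + (0.75)·(0.75)) / 3 = 6.75/3 = 2.25
  s[X_1,X_2] = ((0.75)·(-0.75) + (-2.25)·(-0.75) + (0.75)·(0.25) + (0.75)·(1.25)) / 3 = 2.25/3 = 0.75
  s[X_2,X_2] = ((-0.75)·(-0.75) + (-0.75)·(-0.75) + (0.25)·(0.25) + (1.25)·(1.25)) / 3 = 2.75/3 = 0.9167
  Sample standard deviations s_i = √(s[i,i]):
  s(X_1) = √(2.25) = 1.5
  s(X_2) = √(0.9167) = 0.9574

Step 3 — r_{ij} = s_{ij} / (s_i · s_j):
  r[X_1,X_1] = 1 (diagonal).
  r[X_1,X_2] = 0.75 / (1.5 · 0.9574) = 0.75 / 1.4361 = 0.5222
  r[X_2,X_2] = 1 (diagonal).

R is symmetric with unit diagonal. Assembling:

R = [[1, 0.5222],
 [0.5222, 1]]


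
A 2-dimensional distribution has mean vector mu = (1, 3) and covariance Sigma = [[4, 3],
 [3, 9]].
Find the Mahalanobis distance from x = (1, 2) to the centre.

Step 1 — centre the observation: (x - mu) = (0, -1).

Step 2 — invert Sigma. det(Sigma) = 4·9 - (3)² = 27.
  Sigma^{-1} = (1/det) · [[d, -b], [-b, a]] = [[0.3333, -0.1111],
 [-0.1111, 0.1481]].

Step 3 — form the quadratic (x - mu)^T · Sigma^{-1} · (x - mu):
  Sigma^{-1} · (x - mu) = (0.1111, -0.1481).
  (x - mu)^T · [Sigma^{-1} · (x - mu)] = (0)·(0.1111) + (-1)·(-0.1481) = 0.1481.

Step 4 — take square root: d = √(0.1481) ≈ 0.3849.

d(x, mu) = √(0.1481) ≈ 0.3849


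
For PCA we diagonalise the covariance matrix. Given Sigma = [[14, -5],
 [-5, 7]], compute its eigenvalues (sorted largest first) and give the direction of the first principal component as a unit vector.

Step 1 — characteristic polynomial of 2×2 Sigma:
  det(Sigma - λI) = λ² - trace · λ + det = 0.
  trace = 14 + 7 = 21, det = 14·7 - (-5)² = 73.
Step 2 — discriminant:
  Δ = trace² - 4·det = 441 - 292 = 149.
Step 3 — eigenvalues:
  λ = (trace ± √Δ)/2 = (21 ± 12.2066)/2,
  λ_1 = 16.6033,  λ_2 = 4.3967.

Step 4 — unit eigenvector for λ_1: solve (Sigma - λ_1 I)v = 0. First row:
  (14 - 16.6033)·v_x + (-5)·v_y = 0, i.e. (-2.6033)·v_x + (-5)·v_y = 0,
  so v ∝ (b, λ_1 - a) = (-5, 2.6033); multiply by -1 so the first entry is positive: u = (5, -2.6033).
  ||u|| = √((5)² + (-2.6033)²) = √(31.7771) ≈ 5.6371,
  v_1 = u/||u|| ≈ (0.887, -0.4618) (||v_1|| = 1).

λ_1 = 16.6033,  λ_2 = 4.3967;  v_1 ≈ (0.887, -0.4618)


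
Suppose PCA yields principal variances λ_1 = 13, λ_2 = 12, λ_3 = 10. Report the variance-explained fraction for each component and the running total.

Step 1 — total variance = trace(Sigma) = Σ λ_i = 13 + 12 + 10 = 35.

Step 2 — fraction explained by component i = λ_i / Σ λ:
  PC1: 13/35 = 0.3714
  PC2: 12/35 = 0.3429
  PC3: 10/35 = 0.2857

Step 3 — cumulative fraction after k components = (λ_1 + ... + λ_k) / Σ λ:
  k = 1: 13/35 = 0.3714
  k = 2: (13 + 12)/35 = 25/35 = 0.7143
  k = 3: (13 + 12 + 10)/35 = 35/35 = 1

Summary (fraction, with percent):

explained: PC1 0.3714 (37.14%), PC2 0.3429 (34.29%), PC3 0.2857 (28.57%);  cumulative: 0.3714, 0.7143, 1


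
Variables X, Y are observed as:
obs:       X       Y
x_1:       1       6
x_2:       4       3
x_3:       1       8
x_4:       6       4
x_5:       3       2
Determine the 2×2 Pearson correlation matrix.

Step 1 — column means:
  mean(X) = (1 + 4 + 1 + 6 + 3) / 5 = 15/5 = 3
  mean(Y) = (6 + 3 + 8 + 4 + 2) / 5 = 23/5 = 4.6

Step 2 — sample variances and covariances s[i,j] = (1/(n-1)) · Σ_k (x_{k,i} - mean_i) · (x_{k,j} - mean_j), with n-1 = 4:
  s[X,X] = ((-2)·(-2) + (1)·(1) + (-2)·(-2) + (3)·(3) + (0)·(0)) / 4 = 18/4 = 4.5
  s[X,Y] = ((-2)·(1.4) + (1)·(-1.6) + (-2)·(3.4) + (3)·(-0.6) + (0)·(-2.6)) / 4 = -13/4 = -3.25
  s[Y,Y] = ((1.4)·(1.4) + (-1.6)·(-1.6) + (3.4)·(3.4) + (-0.6)·(-0.6) + (-2.6)·(-2.6)) / 4 = 23.2/4 = 5.8
  Sample standard deviations s_i = √(s[i,i]):
  s(X) = √(4.5) = 2.1213
  s(Y) = √(5.8) = 2.4083

Step 3 — r_{ij} = s_{ij} / (s_i · s_j):
  r[X,X] = 1 (diagonal).
  r[X,Y] = -3.25 / (2.1213 · 2.4083) = -3.25 / 5.1088 = -0.6362
  r[Y,Y] = 1 (diagonal).

R is symmetric with unit diagonal. Assembling:

R = [[1, -0.6362],
 [-0.6362, 1]]


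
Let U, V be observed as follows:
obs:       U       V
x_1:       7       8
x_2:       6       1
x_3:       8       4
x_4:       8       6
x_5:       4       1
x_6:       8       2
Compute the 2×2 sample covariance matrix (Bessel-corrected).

Step 1 — column means:
  mean(U) = (7 + 6 + 8 + 8 + 4 + 8) / 6 = 41/6 = 6.8333
  mean(V) = (8 + 1 + 4 + 6 + 1 + 2) / 6 = 22/6 = 3.6667

Step 2 — sample covariance S[i,j] = (1/(n-1)) · Σ_k (x_{k,i} - mean_i) · (x_{k,j} - mean_j), with n-1 = 5.
  S[U,U] = ((0.1667)·(0.1667) + (-0.8333)·(-0.8333) + (1.1667)·(1.1667) + (1.1667)·(1.1667) + (-2.8333)·(-2.8333) + (1.1667)·(1.1667)) / 5 = 12.8333/5 = 2.5667
  S[U,V] = ((0.1667)·(4.3333) + (-0.8333)·(-2.6667) + (1.1667)·(0.3333) + (1.1667)·(2.3333) + (-2.8333)·(-2.6667) + (1.1667)·(-1.6667)) / 5 = 11.6667/5 = 2.3333
  S[V,V] = ((4.3333)·(4.3333) + (-2.6667)·(-2.6667) + (0.3333)·(0.3333) + (2.3333)·(2.3333) + (-2.6667)·(-2.6667) + (-1.6667)·(-1.6667)) / 5 = 41.3333/5 = 8.2667

S is symmetric (S[j,i] = S[i,j]). Assembling:

S = [[2.5667, 2.3333],
 [2.3333, 8.2667]]


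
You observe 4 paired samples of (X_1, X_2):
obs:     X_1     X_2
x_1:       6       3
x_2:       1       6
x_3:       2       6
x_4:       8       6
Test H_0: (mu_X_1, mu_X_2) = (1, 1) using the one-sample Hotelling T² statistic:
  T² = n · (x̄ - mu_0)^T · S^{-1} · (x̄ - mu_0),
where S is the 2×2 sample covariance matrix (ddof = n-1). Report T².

Step 1 — sample mean vector:
  mean(X_1) = (6 + 1 + 2 + 8) / 4 = 17/4 = 4.25
  mean(X_2) = (3 + 6 + 6 + 6) / 4 = 21/4 = 5.25
  x̄ = (4.25, 5.25),  deviation x̄ - mu_0 = (4.25, 5.25) - (1, 1) = (3.25, 4.25).

Step 2 — sample covariance matrix, S[i,j] = (1/(n-1)) · Σ_k (x_{k,i} - mean_i) · (x_{k,j} - mean_j), divisor n-1 = 3:
  S[X_1,X_1] = ((1.75)·(1.75) + (-3.25)·(-3.25) + (-2.25)·(-2.25) + (3.75)·(3.75)) / 3 = 32.75/3 = 10.9167
  S[X_1,X_2] = ((1.75)·(-2.25) + (-3.25)·(0.75) + (-2.25)·(0.75) + (3.75)·(0.75)) / 3 = -5.25/3 = -1.75
  S[X_2,X_2] = ((-2.25)·(-2.25) + (0.75)·(0.75) + (0.75)·(0.75) + (0.75)·(0.75)) / 3 = 6.75/3 = 2.25
  S = [[10.9167, -1.75],
 [-1.75, 2.25]].

Step 3 — invert S. det(S) = 10.9167·2.25 - (-1.75)² = 21.5.
  S^{-1} = (1/det) · [[d, -b], [-b, a]] = [[0.1047, 0.0814],
 [0.0814, 0.5078]].

Step 4 — quadratic form (x̄ - mu_0)^T · S^{-1} · (x̄ - mu_0):
  S^{-1} · (x̄ - mu_0) = (0.686, 2.4225),
  (x̄ - mu_0)^T · [...] = (3.25)·(0.686) + (4.25)·(2.4225) = 12.5252.

Step 5 — scale by n: T² = 4 · 12.5252 = 50.1008.

T² ≈ 50.1008


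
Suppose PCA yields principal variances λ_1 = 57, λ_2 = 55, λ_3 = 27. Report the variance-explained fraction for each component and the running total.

Step 1 — total variance = trace(Sigma) = Σ λ_i = 57 + 55 + 27 = 139.

Step 2 — fraction explained by component i = λ_i / Σ λ:
  PC1: 57/139 = 0.4101
  PC2: 55/139 = 0.3957
  PC3: 27/139 = 0.1942

Step 3 — cumulative fraction after k components = (λ_1 + ... + λ_k) / Σ λ:
  k = 1: 57/139 = 0.4101
  k = 2: (57 + 55)/139 = 112/139 = 0.8058
  k = 3: (57 + 55 + 27)/139 = 139/139 = 1

Summary (fraction, with percent):

explained: PC1 0.4101 (41.01%), PC2 0.3957 (39.57%), PC3 0.1942 (19.42%);  cumulative: 0.4101, 0.8058, 1


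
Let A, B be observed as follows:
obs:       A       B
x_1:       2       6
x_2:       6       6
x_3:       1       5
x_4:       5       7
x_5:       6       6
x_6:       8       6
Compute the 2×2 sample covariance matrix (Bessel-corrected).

Step 1 — column means:
  mean(A) = (2 + 6 + 1 + 5 + 6 + 8) / 6 = 28/6 = 4.6667
  mean(B) = (6 + 6 + 5 + 7 + 6 + 6) / 6 = 36/6 = 6

Step 2 — sample covariance S[i,j] = (1/(n-1)) · Σ_k (x_{k,i} - mean_i) · (x_{k,j} - mean_j), with n-1 = 5.
  S[A,A] = ((-2.6667)·(-2.6667) + (1.3333)·(1.3333) + (-3.6667)·(-3.6667) + (0.3333)·(0.3333) + (1.3333)·(1.3333) + (3.3333)·(3.3333)) / 5 = 35.3333/5 = 7.0667
  S[A,B] = ((-2.6667)·(0) + (1.3333)·(0) + (-3.6667)·(-1) + (0.3333)·(1) + (1.3333)·(0) + (3.3333)·(0)) / 5 = 4/5 = 0.8
  S[B,B] = ((0)·(0) + (0)·(0) + (-1)·(-1) + (1)·(1) + (0)·(0) + (0)·(0)) / 5 = 2/5 = 0.4

S is symmetric (S[j,i] = S[i,j]). Assembling:

S = [[7.0667, 0.8],
 [0.8, 0.4]]


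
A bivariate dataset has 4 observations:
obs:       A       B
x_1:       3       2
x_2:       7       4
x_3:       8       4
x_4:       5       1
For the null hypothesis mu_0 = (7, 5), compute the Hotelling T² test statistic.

Step 1 — sample mean vector:
  mean(A) = (3 + 7 + 8 + 5) / 4 = 23/4 = 5.75
  mean(B) = (2 + 4 + 4 + 1) / 4 = 11/4 = 2.75
  x̄ = (5.75, 2.75),  deviation x̄ - mu_0 = (5.75, 2.75) - (7, 5) = (-1.25, -2.25).

Step 2 — sample covariance matrix, S[i,j] = (1/(n-1)) · Σ_k (x_{k,i} - mean_i) · (x_{k,j} - mean_j), divisor n-1 = 3:
  S[A,A] = ((-2.75)·(-2.75) + (1.25)·(1.25) + (2.25)·(2.25) + (-0.75)·(-0.75)) / 3 = 14.75/3 = 4.9167
  S[A,B] = ((-2.75)·(-0.75) + (1.25)·(1.25) + (2.25)·(1.25) + (-0.75)·(-1.75)) / 3 = 7.75/3 = 2.5833
  S[B,B] = ((-0.75)·(-0.75) + (1.25)·(1.25) + (1.25)·(1.25) + (-1.75)·(-1.75)) / 3 = 6.75/3 = 2.25
  S = [[4.9167, 2.5833],
 [2.5833, 2.25]].

Step 3 — invert S. det(S) = 4.9167·2.25 - (2.5833)² = 4.3889.
  S^{-1} = (1/det) · [[d, -b], [-b, a]] = [[0.5127, -0.5886],
 [-0.5886, 1.1203]].

Step 4 — quadratic form (x̄ - mu_0)^T · S^{-1} · (x̄ - mu_0):
  S^{-1} · (x̄ - mu_0) = (0.6835, -1.7848),
  (x̄ - mu_0)^T · [...] = (-1.25)·(0.6835) + (-2.25)·(-1.7848) = 3.1614.

Step 5 — scale by n: T² = 4 · 3.1614 = 12.6456.

T² ≈ 12.6456


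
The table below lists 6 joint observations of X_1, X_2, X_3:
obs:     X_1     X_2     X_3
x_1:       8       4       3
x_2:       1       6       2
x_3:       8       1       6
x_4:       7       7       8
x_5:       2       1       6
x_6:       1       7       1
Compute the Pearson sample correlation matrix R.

Step 1 — column means:
  mean(X_1) = (8 + 1 + 8 + 7 + 2 + 1) / 6 = 27/6 = 4.5
  mean(X_2) = (4 + 6 + 1 + 7 + 1 + 7) / 6 = 26/6 = 4.3333
  mean(X_3) = (3 + 2 + 6 + 8 + 6 + 1) / 6 = 26/6 = 4.3333

Step 2 — sample variances and covariances s[i,j] = (1/(n-1)) · Σ_k (x_{k,i} - mean_i) · (x_{k,j} - mean_j), with n-1 = 5:
  s[X_1,X_1] = ((3.5)·(3.5) + (-3.5)·(-3.5) + (3.5)·(3.5) + (2.5)·(2.5) + (-2.5)·(-2.5) + (-3.5)·(-3.5)) / 5 = 61.5/5 = 12.3
  s[X_1,X_2] = ((3.5)·(-0.3333) + (-3.5)·(1.6667) + (3.5)·(-3.3333) + (2.5)·(2.6667) + (-2.5)·(-3.3333) + (-3.5)·(2.6667)) / 5 = -13/5 = -2.6
  s[X_1,X_3] = ((3.5)·(-1.3333) + (-3.5)·(-2.3333) + (3.5)·(1.6667) + (2.5)·(3.6667) + (-2.5)·(1.6667) + (-3.5)·(-3.3333)) / 5 = 26/5 = 5.2
  s[X_2,X_2] = ((-0.3333)·(-0.3333) + (1.6667)·(1.6667) + (-3.3333)·(-3.3333) + (2.6667)·(2.6667) + (-3.3333)·(-3.3333) + (2.6667)·(2.6667)) / 5 = 39.3333/5 = 7.8667
  s[X_2,X_3] = ((-0.3333)·(-1.3333) + (1.6667)·(-2.3333) + (-3.3333)·(1.6667) + (2.6667)·(3.6667) + (-3.3333)·(1.6667) + (2.6667)·(-3.3333)) / 5 = -13.6667/5 = -2.7333
  s[X_3,X_3] = ((-1.3333)·(-1.3333) + (-2.3333)·(-2.3333) + (1.6667)·(1.6667) + (3.6667)·(3.6667) + (1.6667)·(1.6667) + (-3.3333)·(-3.3333)) / 5 = 37.3333/5 = 7.4667
  Sample standard deviations s_i = √(s[i,i]):
  s(X_1) = √(12.3) = 3.5071
  s(X_2) = √(7.8667) = 2.8048
  s(X_3) = √(7.4667) = 2.7325

Step 3 — r_{ij} = s_{ij} / (s_i · s_j):
  r[X_1,X_1] = 1 (diagonal).
  r[X_1,X_2] = -2.6 / (3.5071 · 2.8048) = -2.6 / 9.8367 = -0.2643
  r[X_1,X_3] = 5.2 / (3.5071 · 2.7325) = 5.2 / 9.5833 = 0.5426
  r[X_2,X_2] = 1 (diagonal).
  r[X_2,X_3] = -2.7333 / (2.8048 · 2.7325) = -2.7333 / 7.6641 = -0.3566
  r[X_3,X_3] = 1 (diagonal).

R is symmetric with unit diagonal. Assembling:

R = [[1, -0.2643, 0.5426],
 [-0.2643, 1, -0.3566],
 [0.5426, -0.3566, 1]]


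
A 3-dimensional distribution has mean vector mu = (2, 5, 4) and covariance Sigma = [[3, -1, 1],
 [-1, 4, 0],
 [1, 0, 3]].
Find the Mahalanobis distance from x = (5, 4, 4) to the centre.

Step 1 — centre the observation: (x - mu) = (3, -1, 0).

Step 2 — invert Sigma (cofactor / det for 3×3, or solve directly):
  Sigma^{-1} = [[0.4138, 0.1034, -0.1379],
 [0.1034, 0.2759, -0.0345],
 [-0.1379, -0.0345, 0.3793]].

Step 3 — form the quadratic (x - mu)^T · Sigma^{-1} · (x - mu):
  Sigma^{-1} · (x - mu) = (1.1379, 0.0345, -0.3793).
  (x - mu)^T · [Sigma^{-1} · (x - mu)] = (3)·(1.1379) + (-1)·(0.0345) + (0)·(-0.3793) = 3.3793.

Step 4 — take square root: d = √(3.3793) ≈ 1.8383.

d(x, mu) = √(3.3793) ≈ 1.8383


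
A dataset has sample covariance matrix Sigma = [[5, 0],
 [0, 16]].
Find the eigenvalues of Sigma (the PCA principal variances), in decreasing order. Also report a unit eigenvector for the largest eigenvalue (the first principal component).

Step 1 — characteristic polynomial of 2×2 Sigma:
  det(Sigma - λI) = λ² - trace · λ + det = 0.
  trace = 5 + 16 = 21, det = 5·16 - (0)² = 80.
Step 2 — discriminant:
  Δ = trace² - 4·det = 441 - 320 = 121.
Step 3 — eigenvalues:
  λ = (trace ± √Δ)/2 = (21 ± 11)/2,
  λ_1 = 16,  λ_2 = 5.

Step 4 — unit eigenvector for λ_1: Sigma is diagonal, so its eigenvectors are the coordinate axes. λ_1 = 16 is the diagonal entry on the second coordinate axis, hence
  v_1 = (0, 1) (||v_1|| = 1).

λ_1 = 16,  λ_2 = 5;  v_1 ≈ (0, 1)


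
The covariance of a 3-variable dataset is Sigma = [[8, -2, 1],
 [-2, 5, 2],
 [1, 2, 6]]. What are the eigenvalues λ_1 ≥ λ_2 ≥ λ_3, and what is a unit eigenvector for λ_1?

Step 1 — characteristic polynomial p(λ) = det(λI - Sigma) = λ³ - tr·λ² + c_1·λ - det, where tr = trace, c_1 = sum of the principal 2×2 minors, det = det(Sigma):
  tr = 8 + 5 + 6 = 19,
  c_1 = (8·5 - (-2)²) + (8·6 - (1)²) + (5·6 - (2)²) = 36 + 47 + 26 = 109,
  det = 8·(5·6 - (2)²) - (-2)·((-2)·6 - (2)·(1)) + (1)·((-2)·(2) - 5·(1)) = 8·(26) - (-2)·(-14) + (1)·(-9) = 171.
  So p(λ) = λ³ - 19λ² + 109λ - 171.
Step 2 — look for an integer root (rational root theorem: any rational root is an integer divisor of 171). Testing λ = 9:
  p(9) = 729 - 1539 + 981 - 171 = 0  ✓
  Dividing out (λ - 9): p(λ) = (λ - 9)(λ² - 10λ + 19).
Step 3 — remaining eigenvalues from the quadratic λ² - 10λ + 19 = 0:
  Δ = 10² - 4·19 = 100 - 76 = 24,  λ = (10 ± √24)/2 = (10 ± 4.899)/2 ≈ 7.4495 or 2.5505.
  Sorted: λ_1 = 9,  λ_2 = 7.4495,  λ_3 = 2.5505  (check: sum = 19 = tr ✓).

Step 4 — unit eigenvector for λ_1 = 9: v spans the null space of (Sigma - λ_1 I), whose rows are
  r_1 = (-1, -2, 1),  r_2 = (-2, -4, 2),  r_3 = (1, 2, -3).
  v is orthogonal to every row, so take v ∝ r_1 × r_3 = ((-2)·(-3) - (1)·(2), (1)·(1) - (-1)·(-3), (-1)·(2) - (-2)·(1)) = (4, -2, 0).
  Rescale (divide by 2): u = (2, -1, 0).
  ||u|| = √((2)² + (-1)² + (0)²) = √(5) ≈ 2.2361,  v_1 = u/||u|| ≈ (0.8944, -0.4472, 0) (||v_1|| = 1).

λ_1 = 9,  λ_2 = 7.4495,  λ_3 = 2.5505;  v_1 ≈ (0.8944, -0.4472, 0)


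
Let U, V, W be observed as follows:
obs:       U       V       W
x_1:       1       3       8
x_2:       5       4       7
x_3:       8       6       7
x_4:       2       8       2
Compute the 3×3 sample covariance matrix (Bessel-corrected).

Step 1 — column means:
  mean(U) = (1 + 5 + 8 + 2) / 4 = 16/4 = 4
  mean(V) = (3 + 4 + 6 + 8) / 4 = 21/4 = 5.25
  mean(W) = (8 + 7 + 7 + 2) / 4 = 24/4 = 6

Step 2 — sample covariance S[i,j] = (1/(n-1)) · Σ_k (x_{k,i} - mean_i) · (x_{k,j} - mean_j), with n-1 = 3.
  S[U,U] = ((-3)·(-3) + (1)·(1) + (4)·(4) + (-2)·(-2)) / 3 = 30/3 = 10
  S[U,V] = ((-3)·(-2.25) + (1)·(-1.25) + (4)·(0.75) + (-2)·(2.75)) / 3 = 3/3 = 1
  S[U,W] = ((-3)·(2) + (1)·(1) + (4)·(1) + (-2)·(-4)) / 3 = 7/3 = 2.3333
  S[V,V] = ((-2.25)·(-2.25) + (-1.25)·(-1.25) + (0.75)·(0.75) + (2.75)·(2.75)) / 3 = 14.75/3 = 4.9167
  S[V,W] = ((-2.25)·(2) + (-1.25)·(1) + (0.75)·(1) + (2.75)·(-4)) / 3 = -16/3 = -5.3333
  S[W,W] = ((2)·(2) + (1)·(1) + (1)·(1) + (-4)·(-4)) / 3 = 22/3 = 7.3333

S is symmetric (S[j,i] = S[i,j]). Assembling:

S = [[10, 1, 2.3333],
 [1, 4.9167, -5.3333],
 [2.3333, -5.3333, 7.3333]]


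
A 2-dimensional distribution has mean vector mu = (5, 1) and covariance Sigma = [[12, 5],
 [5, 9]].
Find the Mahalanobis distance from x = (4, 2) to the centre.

Step 1 — centre the observation: (x - mu) = (-1, 1).

Step 2 — invert Sigma. det(Sigma) = 12·9 - (5)² = 83.
  Sigma^{-1} = (1/det) · [[d, -b], [-b, a]] = [[0.1084, -0.0602],
 [-0.0602, 0.1446]].

Step 3 — form the quadratic (x - mu)^T · Sigma^{-1} · (x - mu):
  Sigma^{-1} · (x - mu) = (-0.1687, 0.2048).
  (x - mu)^T · [Sigma^{-1} · (x - mu)] = (-1)·(-0.1687) + (1)·(0.2048) = 0.3735.

Step 4 — take square root: d = √(0.3735) ≈ 0.6111.

d(x, mu) = √(0.3735) ≈ 0.6111


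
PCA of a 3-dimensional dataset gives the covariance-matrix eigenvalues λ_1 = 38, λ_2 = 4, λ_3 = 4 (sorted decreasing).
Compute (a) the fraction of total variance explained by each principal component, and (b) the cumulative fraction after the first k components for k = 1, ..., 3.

Step 1 — total variance = trace(Sigma) = Σ λ_i = 38 + 4 + 4 = 46.

Step 2 — fraction explained by component i = λ_i / Σ λ:
  PC1: 38/46 = 0.8261
  PC2: 4/46 = 0.087
  PC3: 4/46 = 0.087

Step 3 — cumulative fraction after k components = (λ_1 + ... + λ_k) / Σ λ:
  k = 1: 38/46 = 0.8261
  k = 2: (38 + 4)/46 = 42/46 = 0.913
  k = 3: (38 + 4 + 4)/46 = 46/46 = 1

Summary (fraction, with percent):

explained: PC1 0.8261 (82.61%), PC2 0.087 (8.7%), PC3 0.087 (8.7%);  cumulative: 0.8261, 0.913, 1


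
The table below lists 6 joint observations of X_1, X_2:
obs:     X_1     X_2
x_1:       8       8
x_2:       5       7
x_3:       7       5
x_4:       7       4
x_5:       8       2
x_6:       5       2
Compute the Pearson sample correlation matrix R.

Step 1 — column means:
  mean(X_1) = (8 + 5 + 7 + 7 + 8 + 5) / 6 = 40/6 = 6.6667
  mean(X_2) = (8 + 7 + 5 + 4 + 2 + 2) / 6 = 28/6 = 4.6667

Step 2 — sample variances and covariances s[i,j] = (1/(n-1)) · Σ_k (x_{k,i} - mean_i) · (x_{k,j} - mean_j), with n-1 = 5:
  s[X_1,X_1] = ((1.3333)·(1.3333) + (-1.6667)·(-1.6667) + (0.3333)·(0.3333) + (0.3333)·(0.3333) + (1.3333)·(1.3333) + (-1.6667)·(-1.6667)) / 5 = 9.3333/5 = 1.8667
  s[X_1,X_2] = ((1.3333)·(3.3333) + (-1.6667)·(2.3333) + (0.3333)·(0.3333) + (0.3333)·(-0.6667) + (1.3333)·(-2.6667) + (-1.6667)·(-2.6667)) / 5 = 1.3333/5 = 0.2667
  s[X_2,X_2] = ((3.3333)·(3.3333) + (2.3333)·(2.3333) + (0.3333)·(0.3333) + (-0.6667)·(-0.6667) + (-2.6667)·(-2.6667) + (-2.6667)·(-2.6667)) / 5 = 31.3333/5 = 6.2667
  Sample standard deviations s_i = √(s[i,i]):
  s(X_1) = √(1.8667) = 1.3663
  s(X_2) = √(6.2667) = 2.5033

Step 3 — r_{ij} = s_{ij} / (s_i · s_j):
  r[X_1,X_1] = 1 (diagonal).
  r[X_1,X_2] = 0.2667 / (1.3663 · 2.5033) = 0.2667 / 3.4202 = 0.078
  r[X_2,X_2] = 1 (diagonal).

R is symmetric with unit diagonal. Assembling:

R = [[1, 0.078],
 [0.078, 1]]


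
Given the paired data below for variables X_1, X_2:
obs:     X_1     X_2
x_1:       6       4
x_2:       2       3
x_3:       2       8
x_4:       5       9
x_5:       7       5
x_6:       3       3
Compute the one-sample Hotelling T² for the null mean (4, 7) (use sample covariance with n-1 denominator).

Step 1 — sample mean vector:
  mean(X_1) = (6 + 2 + 2 + 5 + 7 + 3) / 6 = 25/6 = 4.1667
  mean(X_2) = (4 + 3 + 8 + 9 + 5 + 3) / 6 = 32/6 = 5.3333
  x̄ = (4.1667, 5.3333),  deviation x̄ - mu_0 = (4.1667, 5.3333) - (4, 7) = (0.1667, -1.6667).

Step 2 — sample covariance matrix, S[i,j] = (1/(n-1)) · Σ_k (x_{k,i} - mean_i) · (x_{k,j} - mean_j), divisor n-1 = 5:
  S[X_1,X_1] = ((1.8333)·(1.8333) + (-2.1667)·(-2.1667) + (-2.1667)·(-2.1667) + (0.8333)·(0.8333) + (2.8333)·(2.8333) + (-1.1667)·(-1.1667)) / 5 = 22.8333/5 = 4.5667
  S[X_1,X_2] = ((1.8333)·(-1.3333) + (-2.1667)·(-2.3333) + (-2.1667)·(2.6667) + (0.8333)·(3.6667) + (2.8333)·(-0.3333) + (-1.1667)·(-2.3333)) / 5 = 1.6667/5 = 0.3333
  S[X_2,X_2] = ((-1.3333)·(-1.3333) + (-2.3333)·(-2.3333) + (2.6667)·(2.6667) + (3.6667)·(3.6667) + (-0.3333)·(-0.3333) + (-2.3333)·(-2.3333)) / 5 = 33.3333/5 = 6.6667
  S = [[4.5667, 0.3333],
 [0.3333, 6.6667]].

Step 3 — invert S. det(S) = 4.5667·6.6667 - (0.3333)² = 30.3333.
  S^{-1} = (1/det) · [[d, -b], [-b, a]] = [[0.2198, -0.011],
 [-0.011, 0.1505]].

Step 4 — quadratic form (x̄ - mu_0)^T · S^{-1} · (x̄ - mu_0):
  S^{-1} · (x̄ - mu_0) = (0.0549, -0.2527),
  (x̄ - mu_0)^T · [...] = (0.1667)·(0.0549) + (-1.6667)·(-0.2527) = 0.4304.

Step 5 — scale by n: T² = 6 · 0.4304 = 2.5824.

T² ≈ 2.5824


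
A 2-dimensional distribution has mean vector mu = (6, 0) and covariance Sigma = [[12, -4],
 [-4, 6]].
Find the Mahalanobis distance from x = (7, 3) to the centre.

Step 1 — centre the observation: (x - mu) = (1, 3).

Step 2 — invert Sigma. det(Sigma) = 12·6 - (-4)² = 56.
  Sigma^{-1} = (1/det) · [[d, -b], [-b, a]] = [[0.1071, 0.0714],
 [0.0714, 0.2143]].

Step 3 — form the quadratic (x - mu)^T · Sigma^{-1} · (x - mu):
  Sigma^{-1} · (x - mu) = (0.3214, 0.7143).
  (x - mu)^T · [Sigma^{-1} · (x - mu)] = (1)·(0.3214) + (3)·(0.7143) = 2.4643.

Step 4 — take square root: d = √(2.4643) ≈ 1.5698.

d(x, mu) = √(2.4643) ≈ 1.5698


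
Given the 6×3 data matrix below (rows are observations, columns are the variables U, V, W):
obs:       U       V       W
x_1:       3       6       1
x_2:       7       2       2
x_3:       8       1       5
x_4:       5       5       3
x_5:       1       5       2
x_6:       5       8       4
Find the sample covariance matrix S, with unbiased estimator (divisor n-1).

Step 1 — column means:
  mean(U) = (3 + 7 + 8 + 5 + 1 + 5) / 6 = 29/6 = 4.8333
  mean(V) = (6 + 2 + 1 + 5 + 5 + 8) / 6 = 27/6 = 4.5
  mean(W) = (1 + 2 + 5 + 3 + 2 + 4) / 6 = 17/6 = 2.8333

Step 2 — sample covariance S[i,j] = (1/(n-1)) · Σ_k (x_{k,i} - mean_i) · (x_{k,j} - mean_j), with n-1 = 5.
  S[U,U] = ((-1.8333)·(-1.8333) + (2.1667)·(2.1667) + (3.1667)·(3.1667) + (0.1667)·(0.1667) + (-3.8333)·(-3.8333) + (0.1667)·(0.1667)) / 5 = 32.8333/5 = 6.5667
  S[U,V] = ((-1.8333)·(1.5) + (2.1667)·(-2.5) + (3.1667)·(-3.5) + (0.1667)·(0.5) + (-3.8333)·(0.5) + (0.1667)·(3.5)) / 5 = -20.5/5 = -4.1
  S[U,W] = ((-1.8333)·(-1.8333) + (2.1667)·(-0.8333) + (3.1667)·(2.1667) + (0.1667)·(0.1667) + (-3.8333)·(-0.8333) + (0.1667)·(1.1667)) / 5 = 11.8333/5 = 2.3667
  S[V,V] = ((1.5)·(1.5) + (-2.5)·(-2.5) + (-3.5)·(-3.5) + (0.5)·(0.5) + (0.5)·(0.5) + (3.5)·(3.5)) / 5 = 33.5/5 = 6.7
  S[V,W] = ((1.5)·(-1.8333) + (-2.5)·(-0.8333) + (-3.5)·(2.1667) + (0.5)·(0.1667) + (0.5)·(-0.8333) + (3.5)·(1.1667)) / 5 = -4.5/5 = -0.9
  S[W,W] = ((-1.8333)·(-1.8333) + (-0.8333)·(-0.8333) + (2.1667)·(2.1667) + (0.1667)·(0.1667) + (-0.8333)·(-0.8333) + (1.1667)·(1.1667)) / 5 = 10.8333/5 = 2.1667

S is symmetric (S[j,i] = S[i,j]). Assembling:

S = [[6.5667, -4.1, 2.3667],
 [-4.1, 6.7, -0.9],
 [2.3667, -0.9, 2.1667]]


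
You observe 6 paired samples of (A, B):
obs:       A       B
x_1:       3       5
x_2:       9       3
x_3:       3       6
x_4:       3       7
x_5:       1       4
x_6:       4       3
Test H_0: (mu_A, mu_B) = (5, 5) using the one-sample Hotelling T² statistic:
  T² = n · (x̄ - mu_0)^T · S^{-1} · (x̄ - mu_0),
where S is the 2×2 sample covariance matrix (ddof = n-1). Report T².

Step 1 — sample mean vector:
  mean(A) = (3 + 9 + 3 + 3 + 1 + 4) / 6 = 23/6 = 3.8333
  mean(B) = (5 + 3 + 6 + 7 + 4 + 3) / 6 = 28/6 = 4.6667
  x̄ = (3.8333, 4.6667),  deviation x̄ - mu_0 = (3.8333, 4.6667) - (5, 5) = (-1.1667, -0.3333).

Step 2 — sample covariance matrix, S[i,j] = (1/(n-1)) · Σ_k (x_{k,i} - mean_i) · (x_{k,j} - mean_j), divisor n-1 = 5:
  S[A,A] = ((-0.8333)·(-0.8333) + (5.1667)·(5.1667) + (-0.8333)·(-0.8333) + (-0.8333)·(-0.8333) + (-2.8333)·(-2.8333) + (0.1667)·(0.1667)) / 5 = 36.8333/5 = 7.3667
  S[A,B] = ((-0.8333)·(0.3333) + (5.1667)·(-1.6667) + (-0.8333)·(1.3333) + (-0.8333)·(2.3333) + (-2.8333)·(-0.6667) + (0.1667)·(-1.6667)) / 5 = -10.3333/5 = -2.0667
  S[B,B] = ((0.3333)·(0.3333) + (-1.6667)·(-1.6667) + (1.3333)·(1.3333) + (2.3333)·(2.3333) + (-0.6667)·(-0.6667) + (-1.6667)·(-1.6667)) / 5 = 13.3333/5 = 2.6667
  S = [[7.3667, -2.0667],
 [-2.0667, 2.6667]].

Step 3 — invert S. det(S) = 7.3667·2.6667 - (-2.0667)² = 15.3733.
  S^{-1} = (1/det) · [[d, -b], [-b, a]] = [[0.1735, 0.1344],
 [0.1344, 0.4792]].

Step 4 — quadratic form (x̄ - mu_0)^T · S^{-1} · (x̄ - mu_0):
  S^{-1} · (x̄ - mu_0) = (-0.2472, -0.3166),
  (x̄ - mu_0)^T · [...] = (-1.1667)·(-0.2472) + (-0.3333)·(-0.3166) = 0.3939.

Step 5 — scale by n: T² = 6 · 0.3939 = 2.3634.

T² ≈ 2.3634


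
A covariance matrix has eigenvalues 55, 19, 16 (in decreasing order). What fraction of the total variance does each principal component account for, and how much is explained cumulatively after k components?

Step 1 — total variance = trace(Sigma) = Σ λ_i = 55 + 19 + 16 = 90.

Step 2 — fraction explained by component i = λ_i / Σ λ:
  PC1: 55/90 = 0.6111
  PC2: 19/90 = 0.2111
  PC3: 16/90 = 0.1778

Step 3 — cumulative fraction after k components = (λ_1 + ... + λ_k) / Σ λ:
  k = 1: 55/90 = 0.6111
  k = 2: (55 + 19)/90 = 74/90 = 0.8222
  k = 3: (55 + 19 + 16)/90 = 90/90 = 1

Summary (fraction, with percent):

explained: PC1 0.6111 (61.11%), PC2 0.2111 (21.11%), PC3 0.1778 (17.78%);  cumulative: 0.6111, 0.8222, 1
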